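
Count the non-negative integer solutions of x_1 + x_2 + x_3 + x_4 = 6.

Stars and bars with 6 stars and 3 bars:
C(6+4-1, 4-1) = C(9,3).

Final answer: C(9,3) = 84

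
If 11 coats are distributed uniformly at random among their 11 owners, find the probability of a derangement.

Use the recurrence D(n) = (n-1)(D(n-1) + D(n-2)) with D(0)=1, D(1)=0.
Building up: D(2)=1, D(3)=2, D(4)=9, D(5)=44, D(6)=265, D(7)=1854, D(8)=14833, D(9)=133496, D(10)=1334961, D(11)=14684570.
Total arrangements: 11! = 39916800.
Probability = D(11)/11! = 1468457/3991680.

Final answer: D(11)/11! = 14684570/39916800 = 0.367879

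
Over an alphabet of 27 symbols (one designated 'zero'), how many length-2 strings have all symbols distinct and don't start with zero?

First digit: 26 (nonzero). Second: 26 (not first). Third: 25, etc.
Total: 26 x 26.

Final answer: 676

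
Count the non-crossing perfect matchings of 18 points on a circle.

This is a standard Catalan-number count: the answer is C_n. Here n = 18/2 = 9.
C_n = C(2n,n) - C(2n,n+1), so C_{9} = C(18,9) - C(18,10) = 48620 - 43758.

Final answer: C_{9} = 4862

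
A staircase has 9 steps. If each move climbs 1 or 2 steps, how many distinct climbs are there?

Let f(n) be the number of climbs. Removing the last move (1 or 2 steps) gives f(n) = f(n-1) + f(n-2); base cases f(1)=1, f(2)=2.
Iterating the recurrence: f(1)=1, f(2)=2, f(3)=3, f(4)=5, f(5)=8, f(6)=13, f(7)=21, f(8)=34, f(9)=55.

Final answer: 55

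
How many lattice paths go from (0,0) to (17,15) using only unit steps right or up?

Each path has 17 right steps and 15 up steps in some order (32 steps total).
Choose which 15 of the 32 steps are up: C(32,15).

Final answer: C(32,15) = 565722720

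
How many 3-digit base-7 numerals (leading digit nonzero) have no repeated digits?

The leading digit has 6 choices (anything but zero); the next has 6 (anything but the first), then 5, and so on, one fewer each time.
Total: 6 x 6 x 5.

Final answer: 180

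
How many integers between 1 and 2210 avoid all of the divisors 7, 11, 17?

|div by 7|=315, |div by 11|=200, |div by 17|=130.
|div by 7&11|=28, |div by 7&17|=18, |div by 11&17|=11, |div by all|=1.
By inclusion-exclusion, divisible by at least one: 315+200+130-28-18-11+1 = 589.
Not divisible by any: 2210 - 589.

Final answer: 1621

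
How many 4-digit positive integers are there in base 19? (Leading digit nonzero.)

Leading digit: 18 options (nonzero). Other 3 digit(s): 19 options each.
Total: 18 x 19^3.

Final answer: 123462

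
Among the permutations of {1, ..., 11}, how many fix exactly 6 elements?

Choose which 6 elements are fixed: C(11,6) = 462.
Derange the remaining 5 using D(j) = (j-1)(D(j-1) + D(j-2)), D(0)=1, D(1)=0: D(2)=1, D(3)=2, D(4)=9, D(5)=44.
Total: 462 x 44.

Final answer: C(11,6) D(5) = 20328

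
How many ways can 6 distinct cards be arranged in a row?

The number of ways to arrange 6 distinct objects is 6!.

Final answer: 6! = 720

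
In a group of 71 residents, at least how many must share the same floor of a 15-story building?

There are 15 possible values for floor of a 15-story building. With 71 residents and 15 categories, by pigeonhole: ceiling(71/15).

Final answer: 5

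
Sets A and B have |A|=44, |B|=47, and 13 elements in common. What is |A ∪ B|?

|A union B| = |A| + |B| - |A intersect B| = 44 + 47 - 13.

Final answer: 78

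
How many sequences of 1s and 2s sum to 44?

Let f(n) be the number of climbs. Removing the last move (1 or 2 steps) gives f(n) = f(n-1) + f(n-2); base cases f(1)=1, f(2)=2.
Computing successive values: f(1)=1, f(2)=2, f(3)=3, f(4)=5, f(5)=8, f(6)=13, f(7)=21, f(8)=34, f(9)=55, f(10)=89, f(11)=144, f(12)=233, f(13)=377, f(14)=610, f(15)=987, f(16)=1597, f(17)=2584, f(18)=4181, f(19)=6765, f(20)=10946, f(21)=17711, f(22)=28657, f(23)=46368, f(24)=75025, f(25)=121393, f(26)=196418, f(27)=317811, f(28)=514229, f(29)=832040, f(30)=1346269, f(31)=2178309, f(32)=3524578, f(33)=5702887, f(34)=9227465, f(35)=14930352, f(36)=24157817, f(37)=39088169, f(38)=63245986, f(39)=102334155, f(40)=165580141, f(41)=267914296, f(42)=433494437, f(43)=701408733, f(44)=1134903170.

Final answer: 1134903170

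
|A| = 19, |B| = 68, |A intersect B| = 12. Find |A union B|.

|A union B| = |A| + |B| - |A intersect B| = 19 + 68 - 12.

Final answer: 75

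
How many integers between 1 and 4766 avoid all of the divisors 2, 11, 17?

|div by 2|=2383, |div by 11|=433, |div by 17|=280.
|div by 2&11|=216, |div by 2&17|=140, |div by 11&17|=25, |div by all|=12.
By inclusion-exclusion, divisible by at least one: 2383+433+280-216-140-25+12 = 2727.
Not divisible by any: 4766 - 2727.

Final answer: 2039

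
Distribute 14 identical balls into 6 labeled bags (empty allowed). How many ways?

Stars and bars: C(n+k-1, k-1) = C(19,5).

Final answer: C(19,5) = 11628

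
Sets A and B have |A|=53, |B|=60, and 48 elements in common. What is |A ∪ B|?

|A union B| = |A| + |B| - |A intersect B| = 53 + 60 - 48.

Final answer: 65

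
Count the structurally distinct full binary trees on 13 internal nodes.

This is a standard Catalan-number count: the answer is C_n. Here n = 13.
C_n = C(2n,n)/(n+1), so C_{13} = C(26,13)/14 = 10400600/14.

Final answer: C_{13} = 742900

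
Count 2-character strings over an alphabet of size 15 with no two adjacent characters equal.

First character: 15 choices. Each subsequent: 14 choices (must differ from the previous one).
Total: 15 x 14^1.

Final answer: 15 x 14^{1} = 210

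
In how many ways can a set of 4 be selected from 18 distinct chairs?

C(18,4) = 18!/(4! x 14!).

Final answer: \binom{18}{4} = 3060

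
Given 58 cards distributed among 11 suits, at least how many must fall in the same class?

By pigeonhole with 58 objects and 11 categories: ceiling(58/11).

Final answer: 6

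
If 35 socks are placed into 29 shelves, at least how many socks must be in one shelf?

By the pigeonhole principle: ceiling(35/29).

Final answer: 2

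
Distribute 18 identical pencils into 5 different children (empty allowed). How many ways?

Stars and bars: C(n+k-1, k-1) = C(22,4).

Final answer: C(22,4) = 7315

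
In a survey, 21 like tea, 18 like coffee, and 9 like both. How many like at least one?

|A union B| = |A| + |B| - |A intersect B| = 21 + 18 - 9.

Final answer: 30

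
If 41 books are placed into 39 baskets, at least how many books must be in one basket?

By the pigeonhole principle: ceiling(41/39).

Final answer: 2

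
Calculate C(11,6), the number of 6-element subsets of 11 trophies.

C(11,6) = 11!/(6! x (11-6)!).

Final answer: C(11,6) = 462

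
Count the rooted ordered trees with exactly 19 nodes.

This is a standard Catalan-number count: the answer is C_n. Here n = 19 - 1 = 18.
Using C_0 = 1 and C_(k+1) = C_k x 2(2k+1)/(k+2), build up term by term: C_1=1, C_2=2, C_3=5, C_4=14, C_5=42, C_6=132, C_7=429, C_8=1430, C_9=4862, C_10=16796, C_11=58786, C_12=208012, C_13=742900, C_14=2674440, C_15=9694845, C_16=35357670, C_17=129644790, C_18=477638700.

Final answer: C_{18} = 477638700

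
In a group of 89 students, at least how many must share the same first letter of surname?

There are 26 possible values for first letter of surname. With 89 students and 26 categories, by pigeonhole: ceiling(89/26).

Final answer: 4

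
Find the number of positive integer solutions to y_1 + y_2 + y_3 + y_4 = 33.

Substitute y'_i = y_i - 1 (so y'_i >= 0). Then sum y'_i = 33 - 4 = 29.
Stars and bars: C(29+4-1, 4-1) = C(32,3).

Final answer: C(32,3) = 4960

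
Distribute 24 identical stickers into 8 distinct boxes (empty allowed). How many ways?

Stars and bars: C(n+k-1, k-1) = C(31,7).

Final answer: C(31,7) = 2629575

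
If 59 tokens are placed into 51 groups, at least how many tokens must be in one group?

By the pigeonhole principle: ceiling(59/51).

Final answer: 2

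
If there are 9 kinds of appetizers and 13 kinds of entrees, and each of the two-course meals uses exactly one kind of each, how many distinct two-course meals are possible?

By the multiplication principle: 9 x 13.

Final answer: 117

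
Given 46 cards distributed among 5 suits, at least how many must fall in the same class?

By pigeonhole with 46 objects and 5 categories: ceiling(46/5).

Final answer: 10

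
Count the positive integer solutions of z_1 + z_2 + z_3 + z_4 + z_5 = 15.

Substitute z'_i = z_i - 1 (so z'_i >= 0). Then sum z'_i = 15 - 5 = 10.
Stars and bars: C(10+5-1, 5-1) = C(14,4).

Final answer: C(14,4) = 1001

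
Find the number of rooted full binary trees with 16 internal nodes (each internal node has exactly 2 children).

This is counted by the nth Catalan number C_n. Here n = 16.
C_n = C(2n,n)/(n+1), so C_{16} = C(32,16)/17 = 601080390/17.

Final answer: C_{16} = 35357670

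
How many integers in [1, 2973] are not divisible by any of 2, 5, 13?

|div by 2|=1486, |div by 5|=594, |div by 13|=228.
|div by 2&5|=297, |div by 2&13|=114, |div by 5&13|=45, |div by all|=22.
By inclusion-exclusion, divisible by at least one: 1486+594+228-297-114-45+22 = 1874.
Not divisible by any: 2973 - 1874.

Final answer: 1099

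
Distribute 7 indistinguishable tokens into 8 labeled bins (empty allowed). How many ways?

Stars and bars: C(n+k-1, k-1) = C(14,7).

Final answer: C(14,7) = 3432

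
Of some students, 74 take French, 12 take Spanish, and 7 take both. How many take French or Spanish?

|A union B| = |A| + |B| - |A intersect B| = 74 + 12 - 7.

Final answer: 79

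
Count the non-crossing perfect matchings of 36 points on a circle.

This is counted by the nth Catalan number C_n. Here n = 36/2 = 18.
C_n = C(2n,n)/(n+1), so C_{18} = C(36,18)/19 = 9075135300/19.

Final answer: C_{18} = 477638700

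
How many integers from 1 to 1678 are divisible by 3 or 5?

Multiples of 3: 559. Multiples of 5: 335. Of both (lcm=15): 111.
By inclusion-exclusion: 559 + 335 - 111.

Final answer: 783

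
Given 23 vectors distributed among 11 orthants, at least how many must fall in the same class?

By pigeonhole with 23 objects and 11 categories: ceiling(23/11).

Final answer: 3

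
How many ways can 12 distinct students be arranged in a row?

The number of ways to arrange 12 distinct objects is 12!.

Final answer: 12! = 479001600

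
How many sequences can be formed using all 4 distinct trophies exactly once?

The number of ways to arrange 4 distinct objects is 4!.

Final answer: 4! = 24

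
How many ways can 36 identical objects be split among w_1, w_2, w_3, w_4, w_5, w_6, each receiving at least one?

Substitute w'_i = w_i - 1 (so w'_i >= 0). Then sum w'_i = 36 - 6 = 30.
Stars and bars: C(30+6-1, 6-1) = C(35,5).

Final answer: C(35,5) = 324632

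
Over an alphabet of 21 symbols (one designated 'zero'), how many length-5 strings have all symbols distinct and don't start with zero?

First digit: 20 (nonzero). Second: 20 (not first). Third: 19, etc.
Total: 20 x 20 x 19 x 18 x 17.

Final answer: 2325600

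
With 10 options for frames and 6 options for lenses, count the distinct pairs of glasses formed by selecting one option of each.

By the multiplication principle: 10 x 6.

Final answer: 60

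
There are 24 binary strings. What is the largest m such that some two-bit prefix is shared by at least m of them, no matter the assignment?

There are 4 possible values for two-bit prefix. With 24 binary strings and 4 categories, by pigeonhole: ceiling(24/4).

Final answer: 6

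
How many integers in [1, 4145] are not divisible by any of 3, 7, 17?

|div by 3|=1381, |div by 7|=592, |div by 17|=243.
|div by 3&7|=197, |div by 3&17|=81, |div by 7&17|=34, |div by all|=11.
By inclusion-exclusion, divisible by at least one: 1381+592+243-197-81-34+11 = 1915.
Not divisible by any: 4145 - 1915.

Final answer: 2230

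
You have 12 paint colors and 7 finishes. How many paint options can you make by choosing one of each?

By the multiplication principle: 12 x 7.

Final answer: 84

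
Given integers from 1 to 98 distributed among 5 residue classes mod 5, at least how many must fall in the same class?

By pigeonhole with 98 objects and 5 categories: ceiling(98/5).

Final answer: 20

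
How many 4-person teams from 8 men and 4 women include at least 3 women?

Sum over valid woman counts:
C(4,3)C(8,1) = 32
C(4,4)C(8,0) = 1
Total: 32 + 1.

Final answer: 33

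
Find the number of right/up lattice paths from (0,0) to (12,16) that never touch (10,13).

Total paths to (12,16): C(28,16) = 30421755.
Paths through (10,13): C(23,13) x C(5,3) = 11440660.
Avoiding (10,13): 30421755 - 11440660.

Final answer: 18981095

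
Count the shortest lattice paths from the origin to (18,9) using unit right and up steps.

Each path has 18 right steps and 9 up steps in some order (27 steps total).
Choose which 9 of the 27 steps are up: C(27,9).

Final answer: C(27,9) = 4686825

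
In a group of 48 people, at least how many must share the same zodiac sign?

There are 12 possible values for zodiac sign. With 48 people and 12 categories, by pigeonhole: ceiling(48/12).

Final answer: 4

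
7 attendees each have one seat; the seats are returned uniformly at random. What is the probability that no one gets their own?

Use the recurrence D(n) = (n-1)(D(n-1) + D(n-2)) with D(0)=1, D(1)=0.
Building up: D(2)=1, D(3)=2, D(4)=9, D(5)=44, D(6)=265, D(7)=1854.
Total arrangements: 7! = 5040.
Probability = D(7)/7! = 103/280.

Final answer: D(7)/7! = 1854/5040 = 0.367857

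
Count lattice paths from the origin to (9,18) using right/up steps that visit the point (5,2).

Paths (0,0)->(5,2): C(7,2) = 21.
Paths (5,2)->(9,18): C(20,16) = 4845.
By multiplication principle: 21 x 4845.

Final answer: 101745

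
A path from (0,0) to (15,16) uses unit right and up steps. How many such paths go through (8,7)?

Paths (0,0)->(8,7): C(15,7) = 6435.
Paths (8,7)->(15,16): C(16,9) = 11440.
By multiplication principle: 6435 x 11440.

Final answer: 73616400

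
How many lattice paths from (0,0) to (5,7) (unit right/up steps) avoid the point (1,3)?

Total paths to (5,7): C(12,7) = 792.
Paths through (1,3): C(4,3) x C(8,4) = 280.
Avoiding (1,3): 792 - 280.

Final answer: 512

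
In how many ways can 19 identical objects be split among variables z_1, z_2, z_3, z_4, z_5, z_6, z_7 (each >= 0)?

Stars and bars with 19 stars and 6 bars:
C(19+7-1, 7-1) = C(25,6).

Final answer: C(25,6) = 177100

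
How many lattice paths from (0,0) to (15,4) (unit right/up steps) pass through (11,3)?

Paths (0,0)->(11,3): C(14,3) = 364.
Paths (11,3)->(15,4): C(5,1) = 5.
By multiplication principle: 364 x 5.

Final answer: 1820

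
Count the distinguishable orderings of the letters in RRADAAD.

Letters (A:3, D:2, R:2). Total letters: 7.
Permutations = 7!/(3! x 2! x 2!).

Final answer: 210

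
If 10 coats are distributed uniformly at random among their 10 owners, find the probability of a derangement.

Use the recurrence D(n) = (n-1)(D(n-1) + D(n-2)) with D(0)=1, D(1)=0.
Building up: D(2)=1, D(3)=2, D(4)=9, D(5)=44, D(6)=265, D(7)=1854, D(8)=14833, D(9)=133496, D(10)=1334961.
Total arrangements: 10! = 3628800.
Probability = D(10)/10! = 16481/44800.

Final answer: D(10)/10! = 1334961/3628800 = 0.367879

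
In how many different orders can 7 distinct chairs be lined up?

The number of ways to arrange 7 distinct objects is 7!.

Final answer: 7! = 5040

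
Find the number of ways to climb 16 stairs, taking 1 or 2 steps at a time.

Let f(n) count the ways. The last step is size 1 or 2, so f(n) = f(n-1) + f(n-2) with f(1)=1, f(2)=2.
Computing successive values: f(1)=1, f(2)=2, f(3)=3, f(4)=5, f(5)=8, f(6)=13, f(7)=21, f(8)=34, f(9)=55, f(10)=89, f(11)=144, f(12)=233, f(13)=377, f(14)=610, f(15)=987, f(16)=1597.

Final answer: 1597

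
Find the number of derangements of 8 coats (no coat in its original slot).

Use the recurrence D(n) = (n-1)(D(n-1) + D(n-2)) with D(0)=1, D(1)=0.
D(2) = 1 x (0 + 1) = 1
D(3) = 2 x (1 + 0) = 2
D(4) = 3 x (2 + 1) = 9
D(5) = 4 x (9 + 2) = 44
D(6) = 5 x (44 + 9) = 265
D(7) = 6 x (265 + 44) = 1854
D(8) = 7 x (D(7) + D(6)) = 7 x (1854 + 265)

Final answer: D(8) = 14833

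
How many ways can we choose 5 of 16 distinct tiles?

C(16,5) = 16!/(5! x 11!).

Final answer: \binom{16}{5} = 4368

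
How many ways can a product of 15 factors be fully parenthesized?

This is a standard Catalan-number count: the answer is C_n. Here n = 15 - 1 = 14.
C_n = C(2n,n) - C(2n,n+1), so C_{14} = C(28,14) - C(28,15) = 40116600 - 37442160.

Final answer: C_{14} = 2674440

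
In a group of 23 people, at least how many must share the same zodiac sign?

There are 12 possible values for zodiac sign. With 23 people and 12 categories, by pigeonhole: ceiling(23/12).

Final answer: 2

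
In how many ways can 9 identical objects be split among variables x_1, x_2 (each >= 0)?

Stars and bars with 9 stars and 1 bars:
C(9+2-1, 2-1) = C(10,1).

Final answer: C(10,1) = 10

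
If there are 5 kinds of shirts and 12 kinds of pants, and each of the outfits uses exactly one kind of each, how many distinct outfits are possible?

By the multiplication principle: 5 x 12.

Final answer: 60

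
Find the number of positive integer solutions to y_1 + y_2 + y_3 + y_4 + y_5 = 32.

Substitute y'_i = y_i - 1 (so y'_i >= 0). Then sum y'_i = 32 - 5 = 27.
Stars and bars: C(27+5-1, 5-1) = C(31,4).

Final answer: C(31,4) = 31465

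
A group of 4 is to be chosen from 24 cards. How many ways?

C(24,4) = 24!/(4! x 20!).

Final answer: \binom{24}{4} = 10626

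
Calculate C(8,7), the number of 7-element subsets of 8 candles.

C(8,7) = 8!/(7! x 1!).

Final answer: \binom{8}{7} = 8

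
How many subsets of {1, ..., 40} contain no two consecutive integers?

Condition on whether n belongs to the subset: if not, any valid subset of {1, ..., n-1} works (a(n-1)); if so, n-1 is excluded and the rest is a valid subset of {1, ..., n-2} (a(n-2)). Hence a(n) = a(n-1) + a(n-2), a(1)=2, a(2)=3.
Iterating the recurrence: a(1)=2, a(2)=3, a(3)=5, a(4)=8, a(5)=13, a(6)=21, a(7)=34, a(8)=55, a(9)=89, a(10)=144, a(11)=233, a(12)=377, a(13)=610, a(14)=987, a(15)=1597, a(16)=2584, a(17)=4181, a(18)=6765, a(19)=10946, a(20)=17711, a(21)=28657, a(22)=46368, a(23)=75025, a(24)=121393, a(25)=196418, a(26)=317811, a(27)=514229, a(28)=832040, a(29)=1346269, a(30)=2178309, a(31)=3524578, a(32)=5702887, a(33)=9227465, a(34)=14930352, a(35)=24157817, a(36)=39088169, a(37)=63245986, a(38)=102334155, a(39)=165580141, a(40)=267914296.

Final answer: 267914296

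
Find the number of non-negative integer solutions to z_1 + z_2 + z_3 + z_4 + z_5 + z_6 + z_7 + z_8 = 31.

Stars and bars with 31 stars and 7 bars:
C(31+8-1, 8-1) = C(38,7).

Final answer: C(38,7) = 12620256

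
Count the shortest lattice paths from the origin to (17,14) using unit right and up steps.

Each path has 17 right steps and 14 up steps in some order (31 steps total).
Choose which 14 of the 31 steps are up: C(31,14).

Final answer: C(31,14) = 265182525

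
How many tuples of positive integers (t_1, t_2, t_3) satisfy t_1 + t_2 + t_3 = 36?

Substitute t'_i = t_i - 1 (so t'_i >= 0). Then sum t'_i = 36 - 3 = 33.
Stars and bars: C(33+3-1, 3-1) = C(35,2).

Final answer: C(35,2) = 595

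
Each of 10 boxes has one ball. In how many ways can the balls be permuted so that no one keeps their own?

Use the recurrence D(n) = (n-1)(D(n-1) + D(n-2)) with D(0)=1, D(1)=0.
D(2) = 1 x (0 + 1) = 1
D(3) = 2 x (1 + 0) = 2
D(4) = 3 x (2 + 1) = 9
D(5) = 4 x (9 + 2) = 44
D(6) = 5 x (44 + 9) = 265
D(7) = 6 x (265 + 44) = 1854
D(8) = 7 x (1854 + 265) = 14833
D(9) = 8 x (14833 + 1854) = 133496
D(10) = 9 x (D(9) + D(8)) = 9 x (133496 + 14833)

Final answer: D(10) = 1334961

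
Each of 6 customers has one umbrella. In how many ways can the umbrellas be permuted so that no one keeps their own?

D(n) = (n-1)(D(n-1) + D(n-2)), D(0)=1, D(1)=0.
D(2) = 1 x (0 + 1) = 1
D(3) = 2 x (1 + 0) = 2
D(4) = 3 x (2 + 1) = 9
D(5) = 4 x (9 + 2) = 44
D(6) = 5 x (D(5) + D(4)) = 5 x (44 + 9)

Final answer: D(6) = 265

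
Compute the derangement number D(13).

Use the recurrence D(n) = (n-1)(D(n-1) + D(n-2)) with D(0)=1, D(1)=0.
Building up: D(2)=1, D(3)=2, D(4)=9, D(5)=44, D(6)=265, D(7)=1854, D(8)=14833, D(9)=133496, D(10)=1334961, D(11)=14684570, D(12)=176214841.
D(13) = 12 x (D(12) + D(11)) = 12 x (176214841 + 14684570).

Final answer: D(13) = 2290792932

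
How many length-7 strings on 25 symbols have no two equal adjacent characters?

Let g(n) count such strings. g(1) = 25, and each valid string of length n-1 extends in 24 ways (any symbol but the last), so g(n) = 24 g(n-1).
Total: g(7) = 25 x 24^6.

Final answer: 25 x 24^{6} = 4777574400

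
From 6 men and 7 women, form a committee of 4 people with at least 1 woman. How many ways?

Sum over valid woman counts:
C(7,1)C(6,3) = 140
C(7,2)C(6,2) = 315
C(7,3)C(6,1) = 210
C(7,4)C(6,0) = 35
Total: 140 + 315 + 210 + 35.

Final answer: 700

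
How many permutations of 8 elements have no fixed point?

Derangements satisfy D(n) = (n-1)(D(n-1) + D(n-2)), starting from D(0)=1, D(1)=0.
D(2) = 1 x (0 + 1) = 1
D(3) = 2 x (1 + 0) = 2
D(4) = 3 x (2 + 1) = 9
D(5) = 4 x (9 + 2) = 44
D(6) = 5 x (44 + 9) = 265
D(7) = 6 x (265 + 44) = 1854
D(8) = 7 x (D(7) + D(6)) = 7 x (1854 + 265)

Final answer: D(8) = 14833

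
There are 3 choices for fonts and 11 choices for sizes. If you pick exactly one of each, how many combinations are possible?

By the multiplication principle: 3 x 11.

Final answer: 33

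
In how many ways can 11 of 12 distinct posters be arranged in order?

P(12,11) = 12!/(12-11)! = 12!/1!.

Final answer: P(12,11) = 479001600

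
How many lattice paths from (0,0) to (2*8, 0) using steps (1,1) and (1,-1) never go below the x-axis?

Total monotonic paths to (8,8): C(16,8) = 12870.
By the reflection principle, paths that go above the diagonal number C(16,9) = 11440.
Valid Dyck paths: 12870 - 11440.
(Check: C(16,8) - C(16,9) = C(16,8)/9, the Catalan number C_{8}.)

Final answer: C_{8} = 1430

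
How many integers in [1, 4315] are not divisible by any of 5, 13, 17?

|div by 5|=863, |div by 13|=331, |div by 17|=253.
|div by 5&13|=66, |div by 5&17|=50, |div by 13&17|=19, |div by all|=3.
By inclusion-exclusion, divisible by at least one: 863+331+253-66-50-19+3 = 1315.
Not divisible by any: 4315 - 1315.

Final answer: 3000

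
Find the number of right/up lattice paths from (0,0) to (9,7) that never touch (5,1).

Total paths to (9,7): C(16,7) = 11440.
Paths through (5,1): C(6,1) x C(10,6) = 1260.
Avoiding (5,1): 11440 - 1260.

Final answer: 10180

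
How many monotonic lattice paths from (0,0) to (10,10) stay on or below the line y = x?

Total monotonic paths to (10,10): C(20,10) = 184756.
By the reflection principle, paths that go above the diagonal number C(20,11) = 167960.
Valid Dyck paths: 184756 - 167960.
(These counts are the Catalan numbers.)

Final answer: C_{10} = 16796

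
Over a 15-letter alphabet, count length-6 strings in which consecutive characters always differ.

First character: 15 choices. Each subsequent: 14 choices (must differ from the previous one).
Total: 15 x 14^5.

Final answer: 15 x 14^{5} = 8067360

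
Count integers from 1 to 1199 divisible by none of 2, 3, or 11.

|div by 2|=599, |div by 3|=399, |div by 11|=109.
|div by 2&3|=199, |div by 2&11|=54, |div by 3&11|=36, |div by all|=18.
By inclusion-exclusion, divisible by at least one: 599+399+109-199-54-36+18 = 836.
Not divisible by any: 1199 - 836.

Final answer: 363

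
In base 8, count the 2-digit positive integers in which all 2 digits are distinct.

The leading digit has 7 choices (anything but zero); the next has 7 (anything but the first), then 6, and so on, one fewer each time.
Total: 7 x 7.

Final answer: 49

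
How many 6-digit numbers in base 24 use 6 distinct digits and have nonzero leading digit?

First digit: 23 (nonzero). Second: 23 (not first). Third: 22, etc.
Total: 23 x 23 x 22 x 21 x 20 x 19.

Final answer: 92871240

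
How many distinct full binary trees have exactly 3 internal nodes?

This is counted by the nth Catalan number C_n. Here n = 3.
Using C_0 = 1 and C_(k+1) = C_k x 2(2k+1)/(k+2), build up term by term: C_1=1, C_2=2, C_3=5.

Final answer: C_{3} = 5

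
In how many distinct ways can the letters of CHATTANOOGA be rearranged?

Letters (A:3, C:1, G:1, H:1, N:1, O:2, T:2). Total letters: 11.
Permutations = 11!/(3! x 2! x 2!).

Final answer: 1663200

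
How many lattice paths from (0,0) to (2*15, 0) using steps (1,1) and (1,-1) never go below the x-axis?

Total monotonic paths to (15,15): C(30,15) = 155117520.
A path is bad iff it touches y = x + 1; reflecting its initial segment maps bad paths bijectively onto all paths to (14,16), of which there are C(30,16) = 145422675.
Valid Dyck paths: 155117520 - 145422675.
(Equivalently, C_{15} = C(30,15)/16 = 155117520/16.)

Final answer: C_{15} = 9694845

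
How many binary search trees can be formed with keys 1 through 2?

This is a standard Catalan-number count: the answer is C_n. Here n = 2.
C_n = C(2n,n) - C(2n,n+1), so C_{2} = C(4,2) - C(4,3) = 6 - 4.

Final answer: C_{2} = 2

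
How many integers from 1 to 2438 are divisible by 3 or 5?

Multiples of 3: 812. Multiples of 5: 487. Of both (lcm=15): 162.
By inclusion-exclusion: 812 + 487 - 162.

Final answer: 1137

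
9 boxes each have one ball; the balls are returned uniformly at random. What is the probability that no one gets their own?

D(n) = (n-1)(D(n-1) + D(n-2)), D(0)=1, D(1)=0.
Building up: D(2)=1, D(3)=2, D(4)=9, D(5)=44, D(6)=265, D(7)=1854, D(8)=14833, D(9)=133496.
Total arrangements: 9! = 362880.
Probability = D(9)/9! = 16687/45360.

Final answer: D(9)/9! = 133496/362880 = 0.367879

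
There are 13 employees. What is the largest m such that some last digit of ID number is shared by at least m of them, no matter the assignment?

There are 10 possible values for last digit of ID number. With 13 employees and 10 categories, by pigeonhole: ceiling(13/10).

Final answer: 2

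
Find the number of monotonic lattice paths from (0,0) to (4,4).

Each path has 4 right steps and 4 up steps in some order (8 steps total).
Choose which 4 of the 8 steps are up: C(8,4).

Final answer: C(8,4) = 70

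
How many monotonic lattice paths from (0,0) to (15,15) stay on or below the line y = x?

Total monotonic paths to (15,15): C(30,15) = 155117520.
By the reflection principle, paths that go above the diagonal number C(30,16) = 145422675.
Valid Dyck paths: 155117520 - 145422675.
(This is the Catalan number C_{15}.)

Final answer: C_{15} = 9694845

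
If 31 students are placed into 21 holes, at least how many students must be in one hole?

By the pigeonhole principle: ceiling(31/21).

Final answer: 2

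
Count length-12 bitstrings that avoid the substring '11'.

Let a(n) count valid strings. If the last bit is 0 the prefix is any valid string of length n-1; if it is 1 the string must end in 01 with a valid prefix of length n-2. So a(n) = a(n-1) + a(n-2), a(1)=2, a(2)=3.
Computing successive values: a(1)=2, a(2)=3, a(3)=5, a(4)=8, a(5)=13, a(6)=21, a(7)=34, a(8)=55, a(9)=89, a(10)=144, a(11)=233, a(12)=377.

Final answer: 377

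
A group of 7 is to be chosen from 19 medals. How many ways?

C(19,7) = 19!/(7! x (19-7)!).

Final answer: C(19,7) = 50388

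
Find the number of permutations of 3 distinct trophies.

The number of ways to arrange 3 distinct objects is 3!.

Final answer: 3! = 6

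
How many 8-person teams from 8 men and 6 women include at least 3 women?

Sum over valid woman counts:
C(6,3)C(8,5) = 1120
C(6,4)C(8,4) = 1050
C(6,5)C(8,3) = 336
C(6,6)C(8,2) = 28
Total: 1120 + 1050 + 336 + 28.

Final answer: 2534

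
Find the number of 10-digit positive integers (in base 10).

First digit: 9 choices (1-9). Each of the remaining 9 digits: 10 choices.
Total: 9 x 10^9.

Final answer: 9000000000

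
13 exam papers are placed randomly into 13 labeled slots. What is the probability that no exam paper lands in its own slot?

Use the recurrence D(n) = (n-1)(D(n-1) + D(n-2)) with D(0)=1, D(1)=0.
Building up: D(2)=1, D(3)=2, D(4)=9, D(5)=44, D(6)=265, D(7)=1854, D(8)=14833, D(9)=133496, D(10)=1334961, D(11)=14684570, D(12)=176214841, D(13)=2290792932.
Total arrangements: 13! = 6227020800.
Probability = D(13)/13! = 63633137/172972800.

Final answer: D(13)/13! = 2290792932/6227020800 = 0.367879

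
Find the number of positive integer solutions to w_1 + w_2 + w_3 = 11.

Substitute w'_i = w_i - 1 (so w'_i >= 0). Then sum w'_i = 11 - 3 = 8.
Stars and bars: C(8+3-1, 3-1) = C(10,2).

Final answer: C(10,2) = 45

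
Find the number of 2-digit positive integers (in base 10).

First digit: 9 choices (1-9). Each of the remaining 1 digit: 10 choices.
Total: 9 x 10^1.

Final answer: 90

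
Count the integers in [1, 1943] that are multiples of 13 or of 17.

Multiples of 13: 149. Multiples of 17: 114. Of both (lcm=221): 8.
By inclusion-exclusion: 149 + 114 - 8.

Final answer: 255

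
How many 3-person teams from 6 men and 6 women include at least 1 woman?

Sum over valid woman counts:
C(6,1)C(6,2) = 90
C(6,2)C(6,1) = 90
C(6,3)C(6,0) = 20
Total: 90 + 90 + 20.

Final answer: 200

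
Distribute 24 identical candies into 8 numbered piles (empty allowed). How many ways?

Stars and bars: C(n+k-1, k-1) = C(31,7).

Final answer: C(31,7) = 2629575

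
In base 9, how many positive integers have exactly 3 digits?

These are the integers in [9^2, 9^3), so the count is 9^3 - 9^2 = 8 x 9^2.

Final answer: 648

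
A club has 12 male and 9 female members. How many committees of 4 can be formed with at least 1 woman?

Sum over valid woman counts:
C(9,1)C(12,3) = 1980
C(9,2)C(12,2) = 2376
C(9,3)C(12,1) = 1008
C(9,4)C(12,0) = 126
Total: 1980 + 2376 + 1008 + 126.

Final answer: 5490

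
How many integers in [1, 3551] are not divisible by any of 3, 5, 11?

|div by 3|=1183, |div by 5|=710, |div by 11|=322.
|div by 3&5|=236, |div by 3&11|=107, |div by 5&11|=64, |div by all|=21.
By inclusion-exclusion, divisible by at least one: 1183+710+322-236-107-64+21 = 1829.
Not divisible by any: 3551 - 1829.

Final answer: 1722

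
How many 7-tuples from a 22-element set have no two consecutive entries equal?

First character: 22 choices. Each subsequent: 21 choices (must differ from the previous one).
Total: 22 x 21^6.

Final answer: 22 x 21^{6} = 1886854662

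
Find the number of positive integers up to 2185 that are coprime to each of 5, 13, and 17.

|div by 5|=437, |div by 13|=168, |div by 17|=128.
|div by 5&13|=33, |div by 5&17|=25, |div by 13&17|=9, |div by all|=1.
By inclusion-exclusion, divisible by at least one: 437+168+128-33-25-9+1 = 667.
Not divisible by any: 2185 - 667.

Final answer: 1518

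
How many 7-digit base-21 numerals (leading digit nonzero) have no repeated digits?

First digit: 20 (nonzero). Second: 20 (not first). Third: 19, etc.
Total: 20 x 20 x 19 x 18 x 17 x 16 x 15.

Final answer: 558144000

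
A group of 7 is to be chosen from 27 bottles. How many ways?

C(27,7) = 27!/(7! x 20!).

Final answer: \binom{27}{7} = 888030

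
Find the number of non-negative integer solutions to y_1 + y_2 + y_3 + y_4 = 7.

Stars and bars with 7 stars and 3 bars:
C(7+4-1, 4-1) = C(10,3).

Final answer: C(10,3) = 120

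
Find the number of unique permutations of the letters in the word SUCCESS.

Letters (C:2, E:1, S:3, U:1). Total letters: 7.
Permutations = 7!/(3! x 2!).

Final answer: 420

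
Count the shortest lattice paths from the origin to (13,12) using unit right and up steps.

Each path has 13 right steps and 12 up steps in some order (25 steps total).
Choose which 12 of the 25 steps are up: C(25,12).

Final answer: C(25,12) = 5200300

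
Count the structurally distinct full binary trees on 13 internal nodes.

This is a standard Catalan-number count: the answer is C_n. Here n = 13.
Using C_0 = 1 and C_(k+1) = C_k x 2(2k+1)/(k+2), build up term by term: C_1=1, C_2=2, C_3=5, C_4=14, C_5=42, C_6=132, C_7=429, C_8=1430, C_9=4862, C_10=16796, C_11=58786, C_12=208012, C_13=742900.

Final answer: C_{13} = 742900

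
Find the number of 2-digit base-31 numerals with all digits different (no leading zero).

The leading digit has 30 choices (anything but zero); the next has 30 (anything but the first), then 29, and so on, one fewer each time.
Total: 30 x 30.

Final answer: 900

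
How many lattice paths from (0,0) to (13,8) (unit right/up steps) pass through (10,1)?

Paths (0,0)->(10,1): C(11,1) = 11.
Paths (10,1)->(13,8): C(10,7) = 120.
By multiplication principle: 11 x 120.

Final answer: 1320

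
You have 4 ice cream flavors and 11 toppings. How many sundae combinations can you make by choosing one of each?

By the multiplication principle: 4 x 11.

Final answer: 44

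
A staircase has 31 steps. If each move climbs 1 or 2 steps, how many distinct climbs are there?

Let f(n) count the ways. The last step is size 1 or 2, so f(n) = f(n-1) + f(n-2) with f(1)=1, f(2)=2.
Building up term by term: f(1)=1, f(2)=2, f(3)=3, f(4)=5, f(5)=8, f(6)=13, f(7)=21, f(8)=34, f(9)=55, f(10)=89, f(11)=144, f(12)=233, f(13)=377, f(14)=610, f(15)=987, f(16)=1597, f(17)=2584, f(18)=4181, f(19)=6765, f(20)=10946, f(21)=17711, f(22)=28657, f(23)=46368, f(24)=75025, f(25)=121393, f(26)=196418, f(27)=317811, f(28)=514229, f(29)=832040, f(30)=1346269, f(31)=2178309.

Final answer: 2178309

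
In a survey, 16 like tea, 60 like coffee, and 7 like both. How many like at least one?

|A union B| = |A| + |B| - |A intersect B| = 16 + 60 - 7.

Final answer: 69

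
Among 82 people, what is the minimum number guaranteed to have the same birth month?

There are 12 possible values for birth month. With 82 people and 12 categories, by pigeonhole: ceiling(82/12).

Final answer: 7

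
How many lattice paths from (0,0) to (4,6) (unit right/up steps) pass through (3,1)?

Paths (0,0)->(3,1): C(4,1) = 4.
Paths (3,1)->(4,6): C(6,5) = 6.
By multiplication principle: 4 x 6.

Final answer: 24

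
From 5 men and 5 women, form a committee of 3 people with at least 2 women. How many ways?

Sum over valid woman counts:
C(5,2)C(5,1) = 50
C(5,3)C(5,0) = 10
Total: 50 + 10.

Final answer: 60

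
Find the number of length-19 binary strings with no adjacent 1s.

Let a(n) count valid strings. If the last bit is 0 the prefix is any valid string of length n-1; if it is 1 the string must end in 01 with a valid prefix of length n-2. So a(n) = a(n-1) + a(n-2), a(1)=2, a(2)=3.
Computing successive values: a(1)=2, a(2)=3, a(3)=5, a(4)=8, a(5)=13, a(6)=21, a(7)=34, a(8)=55, a(9)=89, a(10)=144, a(11)=233, a(12)=377, a(13)=610, a(14)=987, a(15)=1597, a(16)=2584, a(17)=4181, a(18)=6765, a(19)=10946.

Final answer: 10946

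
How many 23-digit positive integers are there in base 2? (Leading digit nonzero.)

These are the integers in [2^22, 2^23), so the count is 2^23 - 2^22 = 1 x 2^22.

Final answer: 4194304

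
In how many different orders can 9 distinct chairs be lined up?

The number of ways to arrange 9 distinct objects is 9!.

Final answer: 9! = 362880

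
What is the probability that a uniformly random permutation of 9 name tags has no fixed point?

D(n) = (n-1)(D(n-1) + D(n-2)), D(0)=1, D(1)=0.
Building up: D(2)=1, D(3)=2, D(4)=9, D(5)=44, D(6)=265, D(7)=1854, D(8)=14833, D(9)=133496.
Total arrangements: 9! = 362880.
Probability = D(9)/9! = 16687/45360.

Final answer: D(9)/9! = 133496/362880 = 0.367879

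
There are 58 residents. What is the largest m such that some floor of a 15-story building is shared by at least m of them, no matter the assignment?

There are 15 possible values for floor of a 15-story building. With 58 residents and 15 categories, by pigeonhole: ceiling(58/15).

Final answer: 4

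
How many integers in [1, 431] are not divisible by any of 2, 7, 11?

|div by 2|=215, |div by 7|=61, |div by 11|=39.
|div by 2&7|=30, |div by 2&11|=19, |div by 7&11|=5, |div by all|=2.
By inclusion-exclusion, divisible by at least one: 215+61+39-30-19-5+2 = 263.
Not divisible by any: 431 - 263.

Final answer: 168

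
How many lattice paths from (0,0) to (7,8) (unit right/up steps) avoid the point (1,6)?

Total paths to (7,8): C(15,8) = 6435.
Paths through (1,6): C(7,6) x C(8,2) = 196.
Avoiding (1,6): 6435 - 196.

Final answer: 6239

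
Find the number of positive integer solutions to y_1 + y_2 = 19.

Substitute y'_i = y_i - 1 (so y'_i >= 0). Then sum y'_i = 19 - 2 = 17.
Stars and bars: C(17+2-1, 2-1) = C(18,1).

Final answer: C(18,1) = 18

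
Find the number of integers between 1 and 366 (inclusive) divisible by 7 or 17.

Multiples of 7: 52. Multiples of 17: 21. Of both (lcm=119): 3.
By inclusion-exclusion: 52 + 21 - 3.

Final answer: 70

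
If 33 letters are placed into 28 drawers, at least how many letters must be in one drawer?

By the pigeonhole principle: ceiling(33/28).

Final answer: 2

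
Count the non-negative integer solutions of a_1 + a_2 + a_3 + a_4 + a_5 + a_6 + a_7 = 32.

Stars and bars with 32 stars and 6 bars:
C(32+7-1, 7-1) = C(38,6).

Final answer: C(38,6) = 2760681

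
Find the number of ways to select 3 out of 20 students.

C(20,3) = 20!/(3! x (20-3)!).

Final answer: C(20,3) = 1140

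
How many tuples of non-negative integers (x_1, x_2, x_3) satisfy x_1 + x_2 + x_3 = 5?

Stars and bars with 5 stars and 2 bars:
C(5+3-1, 3-1) = C(7,2).

Final answer: C(7,2) = 21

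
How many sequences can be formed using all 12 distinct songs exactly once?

The number of ways to arrange 12 distinct objects is 12!.

Final answer: 12! = 479001600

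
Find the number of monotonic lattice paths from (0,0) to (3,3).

Each path has 3 right steps and 3 up steps in some order (6 steps total).
Choose which 3 of the 6 steps are up: C(6,3).

Final answer: C(6,3) = 20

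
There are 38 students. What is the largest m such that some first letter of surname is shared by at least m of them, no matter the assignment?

There are 26 possible values for first letter of surname. With 38 students and 26 categories, by pigeonhole: ceiling(38/26).

Final answer: 2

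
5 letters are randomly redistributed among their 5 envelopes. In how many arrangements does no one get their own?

Use the recurrence D(n) = (n-1)(D(n-1) + D(n-2)) with D(0)=1, D(1)=0.
D(2) = 1 x (0 + 1) = 1
D(3) = 2 x (1 + 0) = 2
D(4) = 3 x (2 + 1) = 9
D(5) = 4 x (D(4) + D(3)) = 4 x (9 + 2)

Final answer: D(5) = 44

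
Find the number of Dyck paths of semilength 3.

Total monotonic paths to (3,3): C(6,3) = 20.
A path is bad iff it touches y = x + 1; reflecting its initial segment maps bad paths bijectively onto all paths to (2,4), of which there are C(6,4) = 15.
Valid Dyck paths: 20 - 15.
(Check: C(6,3) - C(6,4) = C(6,3)/4, the Catalan number C_{3}.)

Final answer: C_{3} = 5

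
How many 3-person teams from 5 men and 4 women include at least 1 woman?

Sum over valid woman counts:
C(4,1)C(5,2) = 40
C(4,2)C(5,1) = 30
C(4,3)C(5,0) = 4
Total: 40 + 30 + 4.

Final answer: 74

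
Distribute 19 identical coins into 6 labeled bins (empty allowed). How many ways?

Stars and bars: C(n+k-1, k-1) = C(24,5).

Final answer: C(24,5) = 42504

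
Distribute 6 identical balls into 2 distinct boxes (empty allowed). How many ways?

Stars and bars: C(n+k-1, k-1) = C(7,1).

Final answer: C(7,1) = 7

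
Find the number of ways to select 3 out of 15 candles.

C(15,3) = 15!/(3! x (15-3)!).

Final answer: C(15,3) = 455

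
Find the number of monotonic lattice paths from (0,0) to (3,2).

Each path has 3 right steps and 2 up steps in some order (5 steps total).
Choose which 2 of the 5 steps are up: C(5,2).

Final answer: C(5,2) = 10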